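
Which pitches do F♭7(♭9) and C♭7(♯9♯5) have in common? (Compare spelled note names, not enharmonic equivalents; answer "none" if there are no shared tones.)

C♭

F♭7(♭9) = F♭, A♭, C♭, E𝄫, G𝄫.
C♭7(♯9♯5) = C♭, E♭, G, B𝄫, D.
Shared: C♭.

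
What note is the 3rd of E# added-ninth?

Root of E# added-ninth = E-sharp. The 3rd is a major 3rd: E-sharp up a major 3rd → G-double-sharp.

G-double-sharp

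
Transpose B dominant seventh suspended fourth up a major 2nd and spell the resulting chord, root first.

A major 2nd up from B is C-sharp, so the new chord is C-sharp dominant seventh suspended fourth.
Root: C-sharp
Perfect 4th (4th): F-sharp
Perfect 5th (5th): G-sharp
Minor 7th (7th): B

C-sharp, F-sharp, G-sharp, B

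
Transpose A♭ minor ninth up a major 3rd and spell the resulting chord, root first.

A major 3rd up from Ab is C, so the new chord is C minor ninth.
C — root
Eb — minor 3rd
G — perfect 5th
Bb — minor 7th
D — major 9th

C, Eb, G, Bb, D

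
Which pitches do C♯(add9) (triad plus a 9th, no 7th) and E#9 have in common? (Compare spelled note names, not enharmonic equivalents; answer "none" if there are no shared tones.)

E# D#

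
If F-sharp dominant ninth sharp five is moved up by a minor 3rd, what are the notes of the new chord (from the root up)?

Transposed root: F-sharp → A (minor 3rd up). So we spell A dominant ninth sharp five:
root → A
3rd (major 3rd) → C-sharp
5th (augmented 5th) → E-sharp
7th (minor 7th) → G
9th (major 9th) → B

A C-sharp E-sharp G B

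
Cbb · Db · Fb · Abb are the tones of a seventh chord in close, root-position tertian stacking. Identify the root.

Stacking in thirds gives Db – Fb – Abb – Cbb, so Db is the root — Db diminished seventh.

Db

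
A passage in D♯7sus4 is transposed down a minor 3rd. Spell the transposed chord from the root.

B♯ E♯ F𝄪 A♯

D♯ down a minor 3rd → B♯. New chord: B♯ dominant seventh suspended fourth.
root → B♯
4th (perfect 4th) → E♯
5th (perfect 5th) → F𝄪
7th (minor 7th) → A♯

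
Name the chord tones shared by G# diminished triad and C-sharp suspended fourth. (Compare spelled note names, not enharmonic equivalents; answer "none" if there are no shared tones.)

G-sharp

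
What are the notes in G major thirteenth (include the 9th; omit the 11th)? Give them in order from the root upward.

G major thirteenth is a major thirteenth built on G.
- root: G
- major 3rd: B
- perfect 5th: D
- major 7th: F-sharp
- major 9th: A
- major 13th: E

G, B, D, F-sharp, A, E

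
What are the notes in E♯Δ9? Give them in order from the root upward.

E#  G##  B#  D##  F##

Root E#, quality major ninth:
root → E#
3rd (major 3rd) → G##
5th (perfect 5th) → B#
7th (major 7th) → D##
9th (major 9th) → F##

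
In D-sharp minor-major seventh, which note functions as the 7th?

C-double-sharp

D-sharp minor-major seventh is built on D-sharp; its 7th is a major 7th above the root.
A seventh above D uses the letter C, and the major 7th above D-sharp is C-double-sharp.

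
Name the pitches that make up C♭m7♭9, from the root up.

Root Cb, quality minor seventh flat nine:
Cb — root
Ebb — minor 3rd
Gb — perfect 5th
Bbb — minor 7th
Dbb — minor 9th

Cb – Ebb – Gb – Bbb – Dbb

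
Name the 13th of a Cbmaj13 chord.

Ab

Root of Cbmaj13 = Cb. The 13th is a major 13th: Cb up a major 13th → Ab.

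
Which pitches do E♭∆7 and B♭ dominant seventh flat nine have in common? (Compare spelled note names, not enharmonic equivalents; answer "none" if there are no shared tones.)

Bb, D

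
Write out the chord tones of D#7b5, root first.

D# – F## – A – C#

D#7b5 is a dominant seventh flat five built on D#.
D# — root
F## — major 3rd
A — diminished 5th
C# — minor 7th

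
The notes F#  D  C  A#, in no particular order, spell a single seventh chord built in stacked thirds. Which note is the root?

D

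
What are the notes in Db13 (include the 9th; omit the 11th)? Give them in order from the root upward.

Root Db, quality dominant thirteenth:
Db — root
F — major 3rd
Ab — perfect 5th
Cb — minor 7th
Eb — major 9th
Bb — major 13th

Db, F, Ab, Cb, Eb, Bb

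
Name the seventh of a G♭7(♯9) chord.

Root of G♭7(♯9) = Gb. The 7th is a minor 7th: Gb up a minor 7th → Fb.

Fb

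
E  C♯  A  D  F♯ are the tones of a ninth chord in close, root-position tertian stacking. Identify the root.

Stacking in thirds gives D – F♯ – A – C♯ – E, so D is the root — D major ninth.

D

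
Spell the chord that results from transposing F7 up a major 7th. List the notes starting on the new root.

F up a major 7th → E. New chord: E dominant seventh.
root → E
3rd (major 3rd) → G#
5th (perfect 5th) → B
7th (minor 7th) → D

E, G#, B, D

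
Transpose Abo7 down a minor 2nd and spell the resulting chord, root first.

G – Bb – Db – Fb

A minor 2nd down from Ab is G, so the new chord is G diminished seventh.
- root: G
- minor 3rd: Bb
- diminished 5th: Db
- diminished 7th: Fb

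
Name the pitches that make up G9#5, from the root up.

G B D# F A

G9#5 is a dominant ninth sharp five built on G.
- root: G
- major 3rd: B
- augmented 5th: D#
- minor 7th: F
- major 9th: A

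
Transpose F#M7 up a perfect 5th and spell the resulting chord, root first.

A perfect 5th up from F# is C#, so the new chord is C# major seventh.
root → C#
3rd (major 3rd) → E#
5th (perfect 5th) → G#
7th (major 7th) → B#

C#  E#  G#  B#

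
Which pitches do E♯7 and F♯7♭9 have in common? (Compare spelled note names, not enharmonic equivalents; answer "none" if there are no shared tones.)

none

E♯7 = E♯, G𝄪, B♯, D♯.
F♯7♭9 = F♯, A♯, C♯, E, G.
Shared: none.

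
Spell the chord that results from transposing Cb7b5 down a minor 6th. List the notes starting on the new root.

E♭ – G – B𝄫 – D♭

A minor 6th down from C♭ is E♭, so the new chord is E♭ dominant seventh flat five.
root → E♭
3rd (major 3rd) → G
5th (diminished 5th) → B𝄫
7th (minor 7th) → D♭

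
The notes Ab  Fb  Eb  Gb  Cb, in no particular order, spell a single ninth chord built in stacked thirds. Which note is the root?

Fb

Arranged so that each adjacent pair is a third by letter name: Fb – Ab – Cb – Eb – Gb.
The bottom of that stack, Fb, is the root (this is Fb major ninth).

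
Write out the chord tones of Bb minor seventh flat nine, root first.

Root B-flat, quality minor seventh flat nine:
root → B-flat
3rd (minor 3rd) → D-flat
5th (perfect 5th) → F
7th (minor 7th) → A-flat
9th (minor 9th) → C-flat

B-flat, D-flat, F, A-flat, C-flat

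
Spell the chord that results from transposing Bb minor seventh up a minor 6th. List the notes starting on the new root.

G-flat, B-double-flat, D-flat, F-flat

A minor 6th up from B-flat is G-flat, so the new chord is G-flat minor seventh.
- root: G-flat
- minor 3rd: B-double-flat
- perfect 5th: D-flat
- minor 7th: F-flat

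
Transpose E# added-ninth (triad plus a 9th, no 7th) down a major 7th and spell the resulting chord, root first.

F-sharp – A-sharp – C-sharp – G-sharp

E-sharp down a major 7th → F-sharp. New chord: F-sharp added-ninth.
Root: F-sharp
Major 3rd (3rd): A-sharp
Perfect 5th (5th): C-sharp
Major 9th (9th): G-sharp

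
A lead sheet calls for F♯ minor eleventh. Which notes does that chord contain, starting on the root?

F# – A – C# – E – G# – B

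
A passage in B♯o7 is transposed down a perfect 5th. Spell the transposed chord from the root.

Transposed root: B# → E# (perfect 5th down). So we spell E# diminished seventh:
E# — root
G# — minor 3rd
B — diminished 5th
D — diminished 7th

E#, G#, B, D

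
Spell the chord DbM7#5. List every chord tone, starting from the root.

DbM7#5: augmented major seventh on Db.
root → Db
3rd (major 3rd) → F
5th (augmented 5th) → A
7th (major 7th) → C

Db – F – A – C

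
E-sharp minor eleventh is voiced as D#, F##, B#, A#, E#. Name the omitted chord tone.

G#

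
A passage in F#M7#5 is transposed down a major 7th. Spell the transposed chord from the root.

A major 7th down from F♯ is G, so the new chord is G augmented major seventh.
- root: G
- major 3rd: B
- augmented 5th: D♯
- major 7th: F♯

G, B, D♯, F♯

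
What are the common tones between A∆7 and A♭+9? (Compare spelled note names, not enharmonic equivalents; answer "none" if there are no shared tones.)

E

A∆7 = A, C#, E, G#.
A♭+9 = Ab, C, E, Gb, Bb.
Shared: E.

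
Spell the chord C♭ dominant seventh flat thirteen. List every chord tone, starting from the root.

C♭ dominant seventh flat thirteen: dominant seventh flat thirteen on Cb.
Cb — root
Eb — major 3rd
Gb — perfect 5th
Bbb — minor 7th
Abb — minor 13th

Cb  Eb  Gb  Bbb  Abb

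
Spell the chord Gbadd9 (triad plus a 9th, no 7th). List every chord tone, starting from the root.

Root Gb, quality added-ninth:
root → Gb
3rd (major 3rd) → Bb
5th (perfect 5th) → Db
9th (major 9th) → Ab

Gb, Bb, Db, Ab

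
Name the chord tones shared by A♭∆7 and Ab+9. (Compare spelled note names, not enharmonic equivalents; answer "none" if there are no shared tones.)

Ab, C

A♭∆7 = Ab, C, Eb, G.
Ab+9 = Ab, C, E, Gb, Bb.
Shared: Ab, C.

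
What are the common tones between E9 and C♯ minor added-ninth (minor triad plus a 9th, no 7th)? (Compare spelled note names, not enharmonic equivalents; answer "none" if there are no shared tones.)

E G#

E9 = E, G#, B, D, F#.
C♯ minor added-ninth = C#, E, G#, D#.
Shared: E, G#.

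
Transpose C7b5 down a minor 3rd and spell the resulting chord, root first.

A, C#, Eb, G

C down a minor 3rd → A. New chord: A dominant seventh flat five.
root → A
3rd (major 3rd) → C#
5th (diminished 5th) → Eb
7th (minor 7th) → G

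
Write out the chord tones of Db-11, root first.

Root Db, quality minor eleventh:
Db — root
Fb — minor 3rd
Ab — perfect 5th
Cb — minor 7th
Eb — major 9th
Gb — perfect 11th

Db, Fb, Ab, Cb, Eb, Gb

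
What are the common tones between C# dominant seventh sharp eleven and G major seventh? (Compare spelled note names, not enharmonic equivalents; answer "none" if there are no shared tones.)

C# dominant seventh sharp eleven: C-sharp E-sharp G-sharp B F-double-sharp
G major seventh: G B D F-sharp
Common to both → B.

B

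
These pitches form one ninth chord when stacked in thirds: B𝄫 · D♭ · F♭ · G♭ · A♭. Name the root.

Stacking in thirds gives G♭ – B𝄫 – D♭ – F♭ – A♭, so G♭ is the root — G♭ minor ninth.

G♭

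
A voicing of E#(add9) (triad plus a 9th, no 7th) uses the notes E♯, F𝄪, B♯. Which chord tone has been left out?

G𝄪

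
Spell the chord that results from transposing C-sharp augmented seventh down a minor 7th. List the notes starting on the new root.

D♯ – F𝄪 – A𝄪 – C♯

C♯ down a minor 7th → D♯. New chord: D♯ augmented seventh.
- root: D♯
- major 3rd: F𝄪
- augmented 5th: A𝄪
- minor 7th: C♯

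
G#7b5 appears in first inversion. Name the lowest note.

G#7b5 = G#–B#–D–F#. First inversion → third in the bass = B#.

B#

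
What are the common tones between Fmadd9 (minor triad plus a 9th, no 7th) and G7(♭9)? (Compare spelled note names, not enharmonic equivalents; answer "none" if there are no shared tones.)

Fmadd9: F Ab C G
G7(♭9): G B D F Ab
Common to both → F, Ab, G.

F, Ab, G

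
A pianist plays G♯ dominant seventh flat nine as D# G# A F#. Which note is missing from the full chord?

G♯ dominant seventh flat nine = G#, B#, D#, F#, A. The voicing lacks the 3rd (major 3rd), B#.

B#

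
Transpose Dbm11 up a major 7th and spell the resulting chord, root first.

A major 7th up from D♭ is C, so the new chord is C minor eleventh.
- root: C
- minor 3rd: E♭
- perfect 5th: G
- minor 7th: B♭
- major 9th: D
- perfect 11th: F

C E♭ G B♭ D F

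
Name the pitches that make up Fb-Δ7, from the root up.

F♭ – A𝄫 – C♭ – E♭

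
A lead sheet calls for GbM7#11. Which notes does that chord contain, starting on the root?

GbM7#11: major seventh sharp eleven on G♭.
G♭ — root
B♭ — major 3rd
D♭ — perfect 5th
F — major 7th
C — augmented 11th

G♭ – B♭ – D♭ – F – C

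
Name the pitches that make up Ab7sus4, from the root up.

Ab  Db  Eb  Gb

Root Ab, quality dominant seventh suspended fourth:
Ab — root
Db — perfect 4th
Eb — perfect 5th
Gb — minor 7th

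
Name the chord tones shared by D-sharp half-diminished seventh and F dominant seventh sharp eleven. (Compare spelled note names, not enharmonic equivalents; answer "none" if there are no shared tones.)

A

D-sharp half-diminished seventh = D-sharp, F-sharp, A, C-sharp.
F dominant seventh sharp eleven = F, A, C, E-flat, B.
Shared: A.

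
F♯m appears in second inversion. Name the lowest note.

F♯m = F#–A–C#. Second inversion → fifth in the bass = C#.

C#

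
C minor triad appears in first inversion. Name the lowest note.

Eb

C minor triad in root position is C–Eb–G.
First inversion places the third in the bass, which is Eb.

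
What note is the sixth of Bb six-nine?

G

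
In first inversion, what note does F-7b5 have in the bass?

A♭

F-7b5 in root position is F–A♭–C♭–E♭.
First inversion places the third in the bass, which is A♭.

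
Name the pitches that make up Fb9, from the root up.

F♭  A♭  C♭  E𝄫  G♭

Fb9: dominant ninth on F♭.
- root: F♭
- major 3rd: A♭
- perfect 5th: C♭
- minor 7th: E𝄫
- major 9th: G♭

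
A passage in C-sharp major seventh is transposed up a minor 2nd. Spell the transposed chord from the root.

D  F#  A  C#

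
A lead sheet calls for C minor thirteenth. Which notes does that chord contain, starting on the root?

C – Eb – G – Bb – D – F – A

Root C, quality minor thirteenth:
- root: C
- minor 3rd: Eb
- perfect 5th: G
- minor 7th: Bb
- major 9th: D
- perfect 11th: F
- major 13th: A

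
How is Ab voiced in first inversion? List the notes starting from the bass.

C  Eb  Ab

In root position, Ab is Ab–C–Eb.
First inversion puts the third (C) in the bass.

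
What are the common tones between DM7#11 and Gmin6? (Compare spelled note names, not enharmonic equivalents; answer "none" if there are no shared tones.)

DM7#11: D F♯ A C♯ G♯
Gmin6: G B♭ D E
Common to both → D.

D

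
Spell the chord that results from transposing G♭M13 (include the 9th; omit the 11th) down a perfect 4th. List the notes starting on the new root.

Transposed root: G♭ → D♭ (perfect 4th down). So we spell D♭ major thirteenth:
root → D♭
3rd (major 3rd) → F
5th (perfect 5th) → A♭
7th (major 7th) → C
9th (major 9th) → E♭
13th (major 13th) → B♭

D♭ – F – A♭ – C – E♭ – B♭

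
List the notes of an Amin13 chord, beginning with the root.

Amin13 is a minor thirteenth built on A.
Root: A
Minor 3rd (3rd): C
Perfect 5th (5th): E
Minor 7th (7th): G
Major 9th (9th): B
Perfect 11th (11th): D
Major 13th (13th): F#

A  C  E  G  B  D  F#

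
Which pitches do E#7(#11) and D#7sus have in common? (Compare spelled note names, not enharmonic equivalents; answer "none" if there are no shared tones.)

E#7(#11) = E♯, G𝄪, B♯, D♯, A𝄪.
D#7sus = D♯, G♯, A♯, C♯.
Shared: D♯.

D♯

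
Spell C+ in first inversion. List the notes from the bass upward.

E G♯ C

C+ = C–E–G♯; first inversion → third (E) lowest.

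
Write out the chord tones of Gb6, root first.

Gb6 is a major sixth built on Gb.
- root: Gb
- major 3rd: Bb
- perfect 5th: Db
- major 6th: Eb

Gb – Bb – Db – Eb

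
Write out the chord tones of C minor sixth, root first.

C  E♭  G  A

C minor sixth: minor sixth on C.
- root: C
- minor 3rd: E♭
- perfect 5th: G
- major 6th: A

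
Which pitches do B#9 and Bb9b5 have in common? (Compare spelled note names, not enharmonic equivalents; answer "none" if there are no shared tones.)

B#9: B# D## F## A# C##
Bb9b5: Bb D Fb Ab C
Common to both → none.

none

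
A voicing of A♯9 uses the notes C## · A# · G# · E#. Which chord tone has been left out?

B#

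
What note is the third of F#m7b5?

A

Root of F#m7b5 = F♯. The 3rd is a minor 3rd: F♯ up a minor 3rd → A.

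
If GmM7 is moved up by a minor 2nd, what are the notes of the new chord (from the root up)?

Ab, Cb, Eb, G

G up a minor 2nd → Ab. New chord: Ab minor-major seventh.
root → Ab
3rd (minor 3rd) → Cb
5th (perfect 5th) → Eb
7th (major 7th) → G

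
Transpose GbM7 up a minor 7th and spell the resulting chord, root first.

Fb  Ab  Cb  Eb

Transposed root: Gb → Fb (minor 7th up). So we spell Fb major seventh:
Fb — root
Ab — major 3rd
Cb — perfect 5th
Eb — major 7th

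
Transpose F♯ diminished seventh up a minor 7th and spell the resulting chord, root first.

F-sharp up a minor 7th → E. New chord: E diminished seventh.
- root: E
- minor 3rd: G
- diminished 5th: B-flat
- diminished 7th: D-flat

E – G – B-flat – D-flat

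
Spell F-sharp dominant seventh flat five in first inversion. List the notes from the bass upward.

A♯ C E F♯

In root position, F-sharp dominant seventh flat five is F♯–A♯–C–E.
First inversion puts the third (A♯) in the bass.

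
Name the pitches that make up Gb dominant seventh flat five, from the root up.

Gb dominant seventh flat five is a dominant seventh flat five built on G-flat.
G-flat — root
B-flat — major 3rd
D-double-flat — diminished 5th
F-flat — minor 7th

G-flat  B-flat  D-double-flat  F-flat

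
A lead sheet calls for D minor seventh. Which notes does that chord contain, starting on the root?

D, F, A, C

D minor seventh is a minor seventh built on D.
Root: D
Minor 3rd (3rd): F
Perfect 5th (5th): A
Minor 7th (7th): C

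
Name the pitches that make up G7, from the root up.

G7: dominant seventh on G.
G — root
B — major 3rd
D — perfect 5th
F — minor 7th

G – B – D – F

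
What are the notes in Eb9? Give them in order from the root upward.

Eb – G – Bb – Db – F

Eb9 is a dominant ninth built on Eb.
root → Eb
3rd (major 3rd) → G
5th (perfect 5th) → Bb
7th (minor 7th) → Db
9th (major 9th) → F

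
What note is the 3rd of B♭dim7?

B♭dim7 is built on Bb; its 3rd is a minor 3rd above the root.
A third above B uses the letter D, and the minor 3rd above Bb is Db.

Db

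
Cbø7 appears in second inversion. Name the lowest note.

Gbb

Cbø7 = Cb–Ebb–Gbb–Bbb. Second inversion → fifth in the bass = Gbb.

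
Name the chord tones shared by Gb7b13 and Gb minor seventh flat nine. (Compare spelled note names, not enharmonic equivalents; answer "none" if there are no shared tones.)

Gb7b13 = Gb, Bb, Db, Fb, Ebb.
Gb minor seventh flat nine = Gb, Bbb, Db, Fb, Abb.
Shared: Gb, Db, Fb.

Gb, Db, Fb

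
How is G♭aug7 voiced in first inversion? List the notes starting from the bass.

Bb, D, Fb, Gb

G♭aug7 = Gb–Bb–D–Fb; first inversion → third (Bb) lowest.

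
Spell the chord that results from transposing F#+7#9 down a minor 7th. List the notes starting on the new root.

F# down a minor 7th → G#. New chord: G# dominant seventh sharp nine sharp five.
- root: G#
- major 3rd: B#
- augmented 5th: D##
- minor 7th: F#
- augmented 9th: A##

G#, B#, D##, F#, A##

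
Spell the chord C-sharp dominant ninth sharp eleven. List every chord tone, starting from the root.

C-sharp dominant ninth sharp eleven is a dominant ninth sharp eleven built on C#.
root → C#
3rd (major 3rd) → E#
5th (perfect 5th) → G#
7th (minor 7th) → B
9th (major 9th) → D#
11th (augmented 11th) → F##

C#, E#, G#, B, D#, F##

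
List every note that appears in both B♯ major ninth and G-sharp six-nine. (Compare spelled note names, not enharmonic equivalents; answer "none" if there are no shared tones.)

B♯ major ninth = B-sharp, D-double-sharp, F-double-sharp, A-double-sharp, C-double-sharp.
G-sharp six-nine = G-sharp, B-sharp, D-sharp, E-sharp, A-sharp.
Shared: B-sharp.

B-sharp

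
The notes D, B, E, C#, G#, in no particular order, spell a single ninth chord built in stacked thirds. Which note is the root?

Arranged so that each adjacent pair is a third by letter name: C# – E – G# – B – D.
The bottom of that stack, C#, is the root (this is C# minor seventh flat nine).

C#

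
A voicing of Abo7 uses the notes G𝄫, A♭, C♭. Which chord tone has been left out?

E𝄫

The full Abo7 chord is A♭, C♭, E𝄫, G𝄫.
Comparing with the voicing, the diminished 5th (5th) — E𝄫 — is absent.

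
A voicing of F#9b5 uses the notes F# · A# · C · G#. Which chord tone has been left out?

E

F#9b5 = F#, A#, C, E, G#. The voicing lacks the 7th (minor 7th), E.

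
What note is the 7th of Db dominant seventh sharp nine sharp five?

Root of Db dominant seventh sharp nine sharp five = Db. The 7th is a minor 7th: Db up a minor 7th → Cb.

Cb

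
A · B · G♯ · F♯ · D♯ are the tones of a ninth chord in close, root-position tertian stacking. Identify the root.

Arranged so that each adjacent pair is a third by letter name: G♯ – B – D♯ – F♯ – A.
The bottom of that stack, G♯, is the root (this is G♯ minor seventh flat nine).

G♯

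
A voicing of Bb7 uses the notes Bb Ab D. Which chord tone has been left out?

F

The full Bb7 chord is Bb, D, F, Ab.
Comparing with the voicing, the perfect 5th (5th) — F — is absent.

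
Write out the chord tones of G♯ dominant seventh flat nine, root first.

G# – B# – D# – F# – A

Root G#, quality dominant seventh flat nine:
G# — root
B# — major 3rd
D# — perfect 5th
F# — minor 7th
A — minor 9th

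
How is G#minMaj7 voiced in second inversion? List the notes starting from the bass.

D♯ F𝄪 G♯ B

G#minMaj7 = G♯–B–D♯–F𝄪; second inversion → fifth (D♯) lowest.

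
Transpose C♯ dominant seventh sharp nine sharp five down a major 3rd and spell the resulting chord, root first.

C-sharp down a major 3rd → A. New chord: A dominant seventh sharp nine sharp five.
A — root
C-sharp — major 3rd
E-sharp — augmented 5th
G — minor 7th
B-sharp — augmented 9th

A C-sharp E-sharp G B-sharp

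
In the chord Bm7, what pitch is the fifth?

F#

Bm7 is built on B; its 5th is a perfect 5th above the root.
A fifth above B uses the letter F, and the perfect 5th above B is F#.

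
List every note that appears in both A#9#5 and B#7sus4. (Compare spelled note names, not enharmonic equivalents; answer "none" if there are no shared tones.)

A#9#5: A# C## E## G# B#
B#7sus4: B# E# F## A#
Common to both → A#, B#.

A# – B#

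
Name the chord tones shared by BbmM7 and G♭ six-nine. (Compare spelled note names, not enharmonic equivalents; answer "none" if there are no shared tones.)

BbmM7 = B♭, D♭, F, A.
G♭ six-nine = G♭, B♭, D♭, E♭, A♭.
Shared: B♭, D♭.

B♭, D♭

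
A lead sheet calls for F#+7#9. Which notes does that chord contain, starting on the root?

F#+7#9 is a dominant seventh sharp nine sharp five built on F#.
Root: F#
Major 3rd (3rd): A#
Augmented 5th (5th): C##
Minor 7th (7th): E
Augmented 9th (9th): G##

F#, A#, C##, E, G##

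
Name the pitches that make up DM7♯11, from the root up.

D, F#, A, C#, G#

Root D, quality major seventh sharp eleven:
root → D
3rd (major 3rd) → F#
5th (perfect 5th) → A
7th (major 7th) → C#
11th (augmented 11th) → G#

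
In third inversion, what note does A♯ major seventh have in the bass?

A♯ major seventh = A-sharp–C-double-sharp–E-sharp–G-double-sharp. Third inversion → seventh in the bass = G-double-sharp.

G-double-sharp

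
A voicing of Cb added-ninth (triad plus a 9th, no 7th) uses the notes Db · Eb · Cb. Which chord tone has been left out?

Gb

Cb added-ninth = Cb, Eb, Gb, Db. The voicing lacks the 5th (perfect 5th), Gb.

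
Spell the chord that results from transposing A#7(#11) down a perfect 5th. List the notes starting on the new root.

Transposed root: A♯ → D♯ (perfect 5th down). So we spell D♯ dominant seventh sharp eleven:
- root: D♯
- major 3rd: F𝄪
- perfect 5th: A♯
- minor 7th: C♯
- augmented 11th: G𝄪

D♯  F𝄪  A♯  C♯  G𝄪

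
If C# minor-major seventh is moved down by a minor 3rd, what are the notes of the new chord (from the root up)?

C# down a minor 3rd → A#. New chord: A# minor-major seventh.
A# — root
C# — minor 3rd
E# — perfect 5th
G## — major 7th

A# – C# – E# – G##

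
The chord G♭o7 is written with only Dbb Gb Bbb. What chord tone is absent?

Fbb

G♭o7 = Gb, Bbb, Dbb, Fbb. The voicing lacks the 7th (diminished 7th), Fbb.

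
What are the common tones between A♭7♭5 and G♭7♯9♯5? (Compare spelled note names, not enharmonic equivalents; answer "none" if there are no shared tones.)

A♭7♭5: A♭ C E𝄫 G♭
G♭7♯9♯5: G♭ B♭ D F♭ A
Common to both → G♭.

G♭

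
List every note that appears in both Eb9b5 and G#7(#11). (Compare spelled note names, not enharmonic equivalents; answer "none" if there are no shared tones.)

Eb9b5 = E♭, G, B𝄫, D♭, F.
G#7(#11) = G♯, B♯, D♯, F♯, C𝄪.
Shared: none.

none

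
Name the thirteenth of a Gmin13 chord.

E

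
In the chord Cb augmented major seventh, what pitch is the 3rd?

Root of Cb augmented major seventh = Cb. The 3rd is a major 3rd: Cb up a major 3rd → Eb.

Eb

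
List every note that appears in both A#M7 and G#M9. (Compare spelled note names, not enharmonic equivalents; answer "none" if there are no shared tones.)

A#M7: A# C## E# G##
G#M9: G# B# D# F## A#
Common to both → A#.

A#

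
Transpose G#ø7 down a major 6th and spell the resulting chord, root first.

B – D – F – A

G# down a major 6th → B. New chord: B half-diminished seventh.
Root: B
Minor 3rd (3rd): D
Diminished 5th (5th): F
Minor 7th (7th): A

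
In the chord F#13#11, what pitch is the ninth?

G♯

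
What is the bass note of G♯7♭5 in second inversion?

D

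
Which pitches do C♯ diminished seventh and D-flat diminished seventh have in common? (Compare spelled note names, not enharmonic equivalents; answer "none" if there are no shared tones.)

none

C♯ diminished seventh: C-sharp E G B-flat
D-flat diminished seventh: D-flat F-flat A-double-flat C-double-flat
Common to both → none.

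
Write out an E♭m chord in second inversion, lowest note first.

Bb, Eb, Gb

In root position, E♭m is Eb–Gb–Bb.
Second inversion puts the fifth (Bb) in the bass.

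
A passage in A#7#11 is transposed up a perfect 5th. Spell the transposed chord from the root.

A perfect 5th up from A# is E#, so the new chord is E# dominant seventh sharp eleven.
E# — root
G## — major 3rd
B# — perfect 5th
D# — minor 7th
A## — augmented 11th

E# G## B# D# A##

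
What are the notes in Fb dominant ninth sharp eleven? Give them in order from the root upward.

Fb dominant ninth sharp eleven is a dominant ninth sharp eleven built on F-flat.
F-flat — root
A-flat — major 3rd
C-flat — perfect 5th
E-double-flat — minor 7th
G-flat — major 9th
B-flat — augmented 11th

F-flat – A-flat – C-flat – E-double-flat – G-flat – B-flat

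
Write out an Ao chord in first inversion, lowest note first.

In root position, Ao is A–C–E♭.
First inversion puts the third (C) in the bass.

C  E♭  A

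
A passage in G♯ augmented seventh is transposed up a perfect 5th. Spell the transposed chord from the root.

D#, F##, A##, C#

A perfect 5th up from G# is D#, so the new chord is D# augmented seventh.
root → D#
3rd (major 3rd) → F##
5th (augmented 5th) → A##
7th (minor 7th) → C#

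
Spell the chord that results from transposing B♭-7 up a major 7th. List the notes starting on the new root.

A, C, E, G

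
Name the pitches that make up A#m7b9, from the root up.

A♯, C♯, E♯, G♯, B

Root A♯, quality minor seventh flat nine:
A♯ — root
C♯ — minor 3rd
E♯ — perfect 5th
G♯ — minor 7th
B — minor 9th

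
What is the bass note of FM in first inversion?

FM = F–A–C. First inversion → third in the bass = A.

A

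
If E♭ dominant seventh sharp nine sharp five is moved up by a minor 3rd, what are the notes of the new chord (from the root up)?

G♭, B♭, D, F♭, A

A minor 3rd up from E♭ is G♭, so the new chord is G♭ dominant seventh sharp nine sharp five.
Root: G♭
Major 3rd (3rd): B♭
Augmented 5th (5th): D
Minor 7th (7th): F♭
Augmented 9th (9th): A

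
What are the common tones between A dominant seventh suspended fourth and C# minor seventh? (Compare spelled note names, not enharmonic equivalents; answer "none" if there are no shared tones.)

E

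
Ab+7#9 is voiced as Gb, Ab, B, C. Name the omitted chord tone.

E

Ab+7#9 = Ab, C, E, Gb, B. The voicing lacks the 5th (augmented 5th), E.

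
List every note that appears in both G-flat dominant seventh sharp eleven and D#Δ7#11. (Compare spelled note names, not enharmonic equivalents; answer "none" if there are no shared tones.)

none

G-flat dominant seventh sharp eleven = Gb, Bb, Db, Fb, C.
D#Δ7#11 = D#, F##, A#, C##, G##.
Shared: none.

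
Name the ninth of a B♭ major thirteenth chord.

B♭ major thirteenth is built on Bb; its 9th is a major 9th above the root.
A second above B uses the letter C, and the major 9th above Bb is C.

C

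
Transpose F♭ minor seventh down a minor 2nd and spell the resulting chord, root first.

A minor 2nd down from F-flat is E-flat, so the new chord is E-flat minor seventh.
- root: E-flat
- minor 3rd: G-flat
- perfect 5th: B-flat
- minor 7th: D-flat

E-flat, G-flat, B-flat, D-flat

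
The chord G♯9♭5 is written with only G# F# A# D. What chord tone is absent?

The full G♯9♭5 chord is G#, B#, D, F#, A#.
Comparing with the voicing, the major 3rd (3rd) — B# — is absent.

B#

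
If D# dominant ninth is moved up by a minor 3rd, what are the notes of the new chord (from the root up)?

F-sharp – A-sharp – C-sharp – E – G-sharp

Transposed root: D-sharp → F-sharp (minor 3rd up). So we spell F-sharp dominant ninth:
Root: F-sharp
Major 3rd (3rd): A-sharp
Perfect 5th (5th): C-sharp
Minor 7th (7th): E
Major 9th (9th): G-sharp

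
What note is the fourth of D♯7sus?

D♯7sus is built on D#; its 4th is a perfect 4th above the root.
A fourth above D uses the letter G, and the perfect 4th above D# is G#.

G#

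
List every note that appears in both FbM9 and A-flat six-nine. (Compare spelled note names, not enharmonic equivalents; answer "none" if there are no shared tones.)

Ab, Eb

FbM9 = Fb, Ab, Cb, Eb, Gb.
A-flat six-nine = Ab, C, Eb, F, Bb.
Shared: Ab, Eb.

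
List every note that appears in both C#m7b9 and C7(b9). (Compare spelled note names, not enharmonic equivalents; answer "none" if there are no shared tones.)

E

C#m7b9 = C♯, E, G♯, B, D.
C7(b9) = C, E, G, B♭, D♭.
Shared: E.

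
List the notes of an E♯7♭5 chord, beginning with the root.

E♯7♭5 is a dominant seventh flat five built on E#.
Root: E#
Major 3rd (3rd): G##
Diminished 5th (5th): B
Minor 7th (7th): D#

E# – G## – B – D#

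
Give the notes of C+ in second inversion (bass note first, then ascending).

C+ = C–E–G#; second inversion → fifth (G#) lowest.

G#  C  E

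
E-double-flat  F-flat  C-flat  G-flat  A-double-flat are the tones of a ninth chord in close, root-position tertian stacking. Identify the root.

Arranged so that each adjacent pair is a third by letter name: F-flat – A-double-flat – C-flat – E-double-flat – G-flat.
The bottom of that stack, F-flat, is the root (this is F-flat minor ninth).

F-flat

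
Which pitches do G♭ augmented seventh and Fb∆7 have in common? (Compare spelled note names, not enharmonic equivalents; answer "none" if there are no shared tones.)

G♭ augmented seventh: Gb Bb D Fb
Fb∆7: Fb Ab Cb Eb
Common to both → Fb.

Fb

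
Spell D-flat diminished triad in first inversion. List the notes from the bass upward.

F-flat, A-double-flat, D-flat

D-flat diminished triad = D-flat–F-flat–A-double-flat; first inversion → third (F-flat) lowest.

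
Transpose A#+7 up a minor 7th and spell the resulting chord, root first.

G#, B#, D##, F#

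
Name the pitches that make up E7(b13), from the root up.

E G♯ B D C

Root E, quality dominant seventh flat thirteen:
- root: E
- major 3rd: G♯
- perfect 5th: B
- minor 7th: D
- minor 13th: C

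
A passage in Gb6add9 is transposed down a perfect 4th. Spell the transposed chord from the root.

Transposed root: Gb → Db (perfect 4th down). So we spell Db six-nine:
Db — root
F — major 3rd
Ab — perfect 5th
Bb — major 6th
Eb — major 9th

Db – F – Ab – Bb – Eb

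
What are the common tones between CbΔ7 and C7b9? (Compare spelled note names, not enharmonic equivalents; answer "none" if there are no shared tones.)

CbΔ7 = Cb, Eb, Gb, Bb.
C7b9 = C, E, G, Bb, Db.
Shared: Bb.

Bb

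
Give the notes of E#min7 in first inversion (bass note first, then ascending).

In root position, E#min7 is E#–G#–B#–D#.
First inversion puts the third (G#) in the bass.

G#  B#  D#  E#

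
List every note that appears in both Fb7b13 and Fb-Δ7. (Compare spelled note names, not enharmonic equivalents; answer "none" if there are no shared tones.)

Fb7b13: F♭ A♭ C♭ E𝄫 D𝄫
Fb-Δ7: F♭ A𝄫 C♭ E♭
Common to both → F♭, C♭.

F♭, C♭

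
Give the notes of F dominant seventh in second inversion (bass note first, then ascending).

C – E-flat – F – A

F dominant seventh = F–A–C–E-flat; second inversion → fifth (C) lowest.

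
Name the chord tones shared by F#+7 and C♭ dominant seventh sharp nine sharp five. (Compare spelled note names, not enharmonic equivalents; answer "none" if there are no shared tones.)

none

F#+7 = F#, A#, C##, E.
C♭ dominant seventh sharp nine sharp five = Cb, Eb, G, Bbb, D.
Shared: none.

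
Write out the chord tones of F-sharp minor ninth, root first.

F-sharp minor ninth is a minor ninth built on F#.
- root: F#
- minor 3rd: A
- perfect 5th: C#
- minor 7th: E
- major 9th: G#

F#  A  C#  E  G#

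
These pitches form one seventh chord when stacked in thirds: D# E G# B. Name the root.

E

Stacking in thirds gives E – G# – B – D#, so E is the root — E major seventh.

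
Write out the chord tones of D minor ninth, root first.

D minor ninth is a minor ninth built on D.
D — root
F — minor 3rd
A — perfect 5th
C — minor 7th
E — major 9th

D, F, A, C, E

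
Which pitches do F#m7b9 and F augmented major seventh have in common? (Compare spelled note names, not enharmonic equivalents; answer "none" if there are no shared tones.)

A – C# – E

F#m7b9 = F#, A, C#, E, G.
F augmented major seventh = F, A, C#, E.
Shared: A, C#, E.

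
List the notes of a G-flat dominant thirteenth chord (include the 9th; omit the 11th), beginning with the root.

Root G-flat, quality dominant thirteenth:
root → G-flat
3rd (major 3rd) → B-flat
5th (perfect 5th) → D-flat
7th (minor 7th) → F-flat
9th (major 9th) → A-flat
13th (major 13th) → E-flat

G-flat, B-flat, D-flat, F-flat, A-flat, E-flat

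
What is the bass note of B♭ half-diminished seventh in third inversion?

B♭ half-diminished seventh = Bb–Db–Fb–Ab. Third inversion → seventh in the bass = Ab.

Ab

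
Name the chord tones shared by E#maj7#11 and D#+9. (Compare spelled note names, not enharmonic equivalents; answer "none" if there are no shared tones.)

E♯  A𝄪

E#maj7#11: E♯ G𝄪 B♯ D𝄪 A𝄪
D#+9: D♯ F𝄪 A𝄪 C♯ E♯
Common to both → E♯, A𝄪.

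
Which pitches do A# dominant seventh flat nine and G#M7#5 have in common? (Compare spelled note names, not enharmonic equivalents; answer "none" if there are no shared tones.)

G#

A# dominant seventh flat nine = A#, C##, E#, G#, B.
G#M7#5 = G#, B#, D##, F##.
Shared: G#.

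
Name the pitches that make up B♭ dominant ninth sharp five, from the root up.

B♭ dominant ninth sharp five: dominant ninth sharp five on Bb.
Root: Bb
Major 3rd (3rd): D
Augmented 5th (5th): F#
Minor 7th (7th): Ab
Major 9th (9th): C

Bb, D, F#, Ab, C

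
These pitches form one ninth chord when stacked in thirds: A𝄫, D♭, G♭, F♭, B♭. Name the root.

Arranged so that each adjacent pair is a third by letter name: G♭ – B♭ – D♭ – F♭ – A𝄫.
The bottom of that stack, G♭, is the root (this is G♭ dominant seventh flat nine).

G♭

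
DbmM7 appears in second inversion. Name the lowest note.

Ab

DbmM7 = Db–Fb–Ab–C. Second inversion → fifth in the bass = Ab.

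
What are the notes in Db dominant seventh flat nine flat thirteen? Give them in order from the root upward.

Root Db, quality dominant seventh flat nine flat thirteen:
root → Db
3rd (major 3rd) → F
5th (perfect 5th) → Ab
7th (minor 7th) → Cb
9th (minor 9th) → Ebb
13th (minor 13th) → Bbb

Db – F – Ab – Cb – Ebb – Bbb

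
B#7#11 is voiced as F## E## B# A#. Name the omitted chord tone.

D##

The full B#7#11 chord is B#, D##, F##, A#, E##.
Comparing with the voicing, the major 3rd (3rd) — D## — is absent.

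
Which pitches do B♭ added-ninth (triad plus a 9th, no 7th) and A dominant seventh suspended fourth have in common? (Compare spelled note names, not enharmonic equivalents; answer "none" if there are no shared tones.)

B♭ added-ninth: Bb D F C
A dominant seventh suspended fourth: A D E G
Common to both → D.

D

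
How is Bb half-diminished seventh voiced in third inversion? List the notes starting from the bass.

In root position, Bb half-diminished seventh is B-flat–D-flat–F-flat–A-flat.
Third inversion puts the seventh (A-flat) in the bass.

A-flat, B-flat, D-flat, F-flat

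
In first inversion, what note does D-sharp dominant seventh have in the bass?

D-sharp dominant seventh = D-sharp–F-double-sharp–A-sharp–C-sharp. First inversion → third in the bass = F-double-sharp.

F-double-sharp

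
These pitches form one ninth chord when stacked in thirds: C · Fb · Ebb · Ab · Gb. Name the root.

Fb

Stacking in thirds gives Fb – Ab – C – Ebb – Gb, so Fb is the root — Fb dominant ninth sharp five.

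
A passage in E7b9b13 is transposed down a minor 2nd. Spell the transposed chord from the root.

E down a minor 2nd → D#. New chord: D# dominant seventh flat nine flat thirteen.
D# — root
F## — major 3rd
A# — perfect 5th
C# — minor 7th
E — minor 9th
B — minor 13th

D#  F##  A#  C#  E  B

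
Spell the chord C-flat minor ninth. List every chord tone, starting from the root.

C-flat E-double-flat G-flat B-double-flat D-flat

C-flat minor ninth: minor ninth on C-flat.
root → C-flat
3rd (minor 3rd) → E-double-flat
5th (perfect 5th) → G-flat
7th (minor 7th) → B-double-flat
9th (major 9th) → D-flat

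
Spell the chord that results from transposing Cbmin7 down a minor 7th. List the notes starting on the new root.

D♭ F♭ A♭ C♭

C♭ down a minor 7th → D♭. New chord: D♭ minor seventh.
- root: D♭
- minor 3rd: F♭
- perfect 5th: A♭
- minor 7th: C♭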